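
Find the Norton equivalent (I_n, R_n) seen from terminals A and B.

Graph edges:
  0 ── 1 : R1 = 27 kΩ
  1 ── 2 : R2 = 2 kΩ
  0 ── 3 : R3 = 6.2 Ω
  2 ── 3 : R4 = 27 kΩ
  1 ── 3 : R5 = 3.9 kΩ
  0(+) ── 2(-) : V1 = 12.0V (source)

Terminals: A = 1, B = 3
Find the Thévenin equivalent first; then I_n = V_th/R_th and R_n = R_th.
Step 1 — V_th is the open-circuit voltage V_A - V_B (nothing connected across the terminals).
Nodal analysis, taking node 2 as the 0 V reference.
Source V1 fixes V_0 = 12 V.
KCL at each unknown node (sum of currents leaving = 0; resistances in Ω):
  Node 1: (V_1 - 12)/27000 + (V_1 - 0)/2000 + (V_1 - V_3)/3900 = 0
  Node 3: (V_3 - 12)/6.2 + (V_3 - 0)/27000 + (V_3 - V_1)/3900 = 0
Collecting terms (coefficients in siemens):
  0.0007934·V_1 - 0.0002564·V_3 = 0.0004444
  0.1616·V_3 - 0.0002564·V_1 = 1.935
Determinant D = (0.0007934)(0.1616) - (-0.0002564)(-0.0002564) = 0.0001281
V_1 = [(0.0004444)(0.1616) - (-0.0002564)(1.935)]/D = 4.433 V
V_3 = [(0.0007934)(1.935) - (0.0004444)(-0.0002564)]/D = 11.99 V
V_th = V_1 - V_3 = 4.433 - 11.99 = -7.552 V
Step 2 — R_th: zero the source — replace V1 by a short circuit (node 2 merges into node 0) — and find the resistance seen between A (node 1) and B (node 3).
Reduce the network between node 1 (A) and node 3 (B) by series/parallel combination:
  Rp1 = R1 ‖ R2 (parallel, both between nodes 0 and 1) = 1/(1/27000 + 1/2000) = 1862 Ω
  Rp2 = R3 ‖ R4 (parallel, both between nodes 0 and 3) = 1/(1/6.2 + 1/27000) = 6.199 Ω
  Rs1 = Rp1 + Rp2 (series, joined only at node 0) = 1862 + 6.199 = 1868 Ω
  Rp3 = R5 ‖ Rs1 (parallel, both between nodes 1 and 3) = 1/(1/3900 + 1/1868) = 1263 Ω
R_th = 1.263 kΩ
I_n = V_th/R_th = -7.552/1263 = -0.005979 A, and R_n = R_th = 1.263 kΩ

Final answer: I_n = -0.005979 A, R_n = 1.263 kΩ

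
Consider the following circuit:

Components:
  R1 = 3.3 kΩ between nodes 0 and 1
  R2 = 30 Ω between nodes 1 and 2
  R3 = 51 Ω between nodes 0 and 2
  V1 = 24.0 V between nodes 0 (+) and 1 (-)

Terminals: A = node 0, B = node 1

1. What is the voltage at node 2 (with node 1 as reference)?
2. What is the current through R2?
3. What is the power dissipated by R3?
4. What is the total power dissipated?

Nodal analysis, taking node 1 as the 0 V reference.
Source V1 fixes V_0 = 24 V.
KCL at each unknown node (sum of currents leaving = 0; resistances in Ω):
  Node 2: (V_2 - 0)/30 + (V_2 - 24)/51 = 0
Collecting terms: 0.05294 × V_2 = 0.4706  =>  V_2 = 8.889 V
Part 1:
  Read off the nodal solution: V_2 = 8.889 V
Part 2:
  I_R2 = (V_1 - V_2)/R2 = (0 - 8.889)/30 = -0.2963 A
  Magnitude: I_R2 = 0.2963 A
Part 3:
  I_R3 = (V_0 - V_2)/R3 = (24 - 8.889)/51 = 0.2963 A
  P_R3 = I_R3² × R3 = (0.2963)² × 51 = 4.477 W
Part 4:
  Power in each resistor, P = (ΔV)²/R:
    P_R1 = (24 - 0)²/3300 = 0.1745 W
    P_R2 = (0 - 8.889)²/30 = 2.634 W
    P_R3 = (24 - 8.889)²/51 = 4.477 W
  P_total = P_R1 + P_R2 + P_R3 = 7.286 W

Final answers:
1. V_2 = 8.889 V
2. I_R2 = 0.2963 A
3. P_R3 = 4.477 W
4. P_total = 7.286 W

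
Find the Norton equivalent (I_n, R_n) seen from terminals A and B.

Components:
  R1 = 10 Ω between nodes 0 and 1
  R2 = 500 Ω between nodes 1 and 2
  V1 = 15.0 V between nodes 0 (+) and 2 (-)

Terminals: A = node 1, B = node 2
Find the Thévenin equivalent first; then I_n = V_th/R_th and R_n = R_th.
Step 1 — V_th is the open-circuit voltage V_A - V_B (nothing connected across the terminals).
Nodal analysis, taking node 2 as the 0 V reference.
Source V1 fixes V_0 = 15 V.
KCL at each unknown node (sum of currents leaving = 0; resistances in Ω):
  Node 1: (V_1 - 15)/10 + (V_1 - 0)/500 = 0
Collecting terms: 0.102 × V_1 = 1.5  =>  V_1 = 14.71 V
V_th = V_1 - V_2 = 14.71 - 0 = 14.71 V
Step 2 — R_th: zero the source — replace V1 by a short circuit (node 2 merges into node 0) — and find the resistance seen between A (node 1) and B (node 0).
Reduce the network between node 1 (A) and node 0 (B) by series/parallel combination:
  Rp1 = R1 ‖ R2 (parallel, both between nodes 0 and 1) = 1/(1/10 + 1/500) = 9.804 Ω
R_th = 9.804 Ω
I_n = V_th/R_th = 14.71/9.804 = 1.5 A, and R_n = R_th = 9.804 Ω

Final answer: I_n = 1.5 A, R_n = 9.804 Ω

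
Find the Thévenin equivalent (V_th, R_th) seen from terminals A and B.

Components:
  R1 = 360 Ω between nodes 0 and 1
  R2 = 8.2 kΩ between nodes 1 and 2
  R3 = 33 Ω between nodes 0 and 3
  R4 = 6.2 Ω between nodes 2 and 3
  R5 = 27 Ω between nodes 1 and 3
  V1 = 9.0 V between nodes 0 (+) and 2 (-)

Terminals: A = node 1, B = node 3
Step 1 — V_th is the open-circuit voltage V_A - V_B (nothing connected across the terminals).
Nodal analysis, taking node 2 as the 0 V reference.
Source V1 fixes V_0 = 9 V.
KCL at each unknown node (sum of currents leaving = 0; resistances in Ω):
  Node 1: (V_1 - 9)/360 + (V_1 - 0)/8200 + (V_1 - V_3)/27 = 0
  Node 3: (V_3 - 9)/33 + (V_3 - 0)/6.2 + (V_3 - V_1)/27 = 0
Collecting terms (coefficients in siemens):
  0.03994·V_1 - 0.03704·V_3 = 0.025
  0.2286·V_3 - 0.03704·V_1 = 0.2727
Determinant D = (0.03994)(0.2286) - (-0.03704)(-0.03704) = 0.007759
V_1 = [(0.025)(0.2286) - (-0.03704)(0.2727)]/D = 2.039 V
V_3 = [(0.03994)(0.2727) - (0.025)(-0.03704)]/D = 1.523 V
V_th = V_1 - V_3 = 2.039 - 1.523 = 0.5154 V
Step 2 — R_th: zero the source — replace V1 by a short circuit (node 2 merges into node 0) — and find the resistance seen between A (node 1) and B (node 3).
Reduce the network between node 1 (A) and node 3 (B) by series/parallel combination:
  Rp1 = R1 ‖ R2 (parallel, both between nodes 0 and 1) = 1/(1/360 + 1/8200) = 344.9 Ω
  Rp2 = R3 ‖ R4 (parallel, both between nodes 0 and 3) = 1/(1/33 + 1/6.2) = 5.219 Ω
  Rs1 = Rp1 + Rp2 (series, joined only at node 0) = 344.9 + 5.219 = 350.1 Ω
  Rp3 = R5 ‖ Rs1 (parallel, both between nodes 1 and 3) = 1/(1/27 + 1/350.1) = 25.07 Ω
R_th = 25.07 Ω

Final answer: V_th = 0.5154 V, R_th = 25.07 Ω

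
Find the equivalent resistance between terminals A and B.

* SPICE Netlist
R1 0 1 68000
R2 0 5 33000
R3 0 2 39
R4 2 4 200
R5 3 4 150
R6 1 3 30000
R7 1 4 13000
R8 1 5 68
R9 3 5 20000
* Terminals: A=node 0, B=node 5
The network is not a plain series/parallel combination. Inject a 1 A test current into terminal A (node 0) and return it from terminal B (node 5); then R_eq = V_A / (1 A).
Nodal analysis, taking node 5 as the 0 V reference.
Current source I_test pushes 1 A into node 0 and draws it out of node 5.
KCL at each unknown node (sum of currents leaving = 0; resistances in Ω):
  Node 0: (V_0 - V_1)/68000 + (V_0 - 0)/33000 + (V_0 - V_2)/39 - 1 = 0
  Node 1: (V_1 - V_0)/68000 + (V_1 - V_3)/30000 + (V_1 - V_4)/13000 + (V_1 - 0)/68 = 0
  Node 2: (V_2 - V_0)/39 + (V_2 - V_4)/200 = 0
  Node 3: (V_3 - V_1)/30000 + (V_3 - V_4)/150 + (V_3 - 0)/20000 = 0
  Node 4: (V_4 - V_1)/13000 + (V_4 - V_2)/200 + (V_4 - V_3)/150 = 0
Collecting terms (coefficients in siemens):
  0.02569·V_0 - 0.00001471·V_1 - 0.02564·V_2 = 1
  0.01483·V_1 - 0.00001471·V_0 - 0.00003333·V_3 - 0.00007692·V_4 = 0
  0.03064·V_2 - 0.02564·V_0 - 0.005·V_4 = 0
  0.00675·V_3 - 0.00003333·V_1 - 0.006667·V_4 = 0
  0.01174·V_4 - 0.00007692·V_1 - 0.005·V_2 - 0.006667·V_3 = 0
Solving these 5 simultaneous equations (Gaussian elimination) gives:
  V_0 = 5065 V, V_1 = 41.17 V, V_2 = 5035 V, V_3 = 4821 V
  V_4 = 4881 V
R_eq = V_0 / 1 A = 5065 Ω = 5.065 kΩ

Final answer: 5.065 kΩ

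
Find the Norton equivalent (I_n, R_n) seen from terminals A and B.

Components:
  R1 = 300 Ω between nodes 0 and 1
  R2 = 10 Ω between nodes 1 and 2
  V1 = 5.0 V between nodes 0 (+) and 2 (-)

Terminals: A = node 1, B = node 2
Find the Thévenin equivalent first; then I_n = V_th/R_th and R_n = R_th.
Step 1 — V_th is the open-circuit voltage V_A - V_B (nothing connected across the terminals).
Nodal analysis, taking node 2 as the 0 V reference.
Source V1 fixes V_0 = 5 V.
KCL at each unknown node (sum of currents leaving = 0; resistances in Ω):
  Node 1: (V_1 - 5)/300 + (V_1 - 0)/10 = 0
Collecting terms: 0.1033 × V_1 = 0.01667  =>  V_1 = 0.1613 V
V_th = V_1 - V_2 = 0.1613 - 0 = 0.1613 V
Step 2 — R_th: zero the source — replace V1 by a short circuit (node 2 merges into node 0) — and find the resistance seen between A (node 1) and B (node 0).
Reduce the network between node 1 (A) and node 0 (B) by series/parallel combination:
  Rp1 = R1 ‖ R2 (parallel, both between nodes 0 and 1) = 1/(1/300 + 1/10) = 9.677 Ω
R_th = 9.677 Ω
I_n = V_th/R_th = 0.1613/9.677 = 0.01667 A, and R_n = R_th = 9.677 Ω

Final answer: I_n = 0.01667 A, R_n = 9.677 Ω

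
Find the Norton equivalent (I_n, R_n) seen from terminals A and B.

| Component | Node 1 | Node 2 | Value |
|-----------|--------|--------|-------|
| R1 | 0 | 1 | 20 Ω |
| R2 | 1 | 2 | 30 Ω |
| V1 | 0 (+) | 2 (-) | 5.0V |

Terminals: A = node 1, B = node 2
Find the Thévenin equivalent first; then I_n = V_th/R_th and R_n = R_th.
Step 1 — V_th is the open-circuit voltage V_A - V_B (nothing connected across the terminals).
Nodal analysis, taking node 2 as the 0 V reference.
Source V1 fixes V_0 = 5 V.
KCL at each unknown node (sum of currents leaving = 0; resistances in Ω):
  Node 1: (V_1 - 5)/20 + (V_1 - 0)/30 = 0
Collecting terms: 0.08333 × V_1 = 0.25  =>  V_1 = 3 V
V_th = V_1 - V_2 = 3 - 0 = 3 V
Step 2 — R_th: zero the source — replace V1 by a short circuit (node 2 merges into node 0) — and find the resistance seen between A (node 1) and B (node 0).
Reduce the network between node 1 (A) and node 0 (B) by series/parallel combination:
  Rp1 = R1 ‖ R2 (parallel, both between nodes 0 and 1) = 1/(1/20 + 1/30) = 12 Ω
R_th = 12 Ω
I_n = V_th/R_th = 3/12 = 0.25 A, and R_n = R_th = 12 Ω

Final answer: I_n = 0.25 A, R_n = 12 Ω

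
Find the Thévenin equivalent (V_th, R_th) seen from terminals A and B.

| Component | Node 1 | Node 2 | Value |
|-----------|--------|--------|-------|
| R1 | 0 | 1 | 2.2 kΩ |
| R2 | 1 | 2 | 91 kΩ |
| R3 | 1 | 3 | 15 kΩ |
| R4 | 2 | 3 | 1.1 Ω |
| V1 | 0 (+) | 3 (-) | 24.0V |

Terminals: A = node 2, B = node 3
Step 1 — V_th is the open-circuit voltage V_A - V_B (nothing connected across the terminals).
Nodal analysis, taking node 3 as the 0 V reference.
Source V1 fixes V_0 = 24 V.
KCL at each unknown node (sum of currents leaving = 0; resistances in Ω):
  Node 1: (V_1 - 24)/2200 + (V_1 - V_2)/91000 + (V_1 - 0)/15000 = 0
  Node 2: (V_2 - V_1)/91000 + (V_2 - 0)/1.1 = 0
Collecting terms (coefficients in siemens):
  0.0005322·V_1 - 0.00001099·V_2 = 0.01091
  0.9091·V_2 - 0.00001099·V_1 = 0
Determinant D = (0.0005322)(0.9091) - (-0.00001099)(-0.00001099) = 0.0004838
V_1 = [(0.01091)(0.9091) - (-0.00001099)(0)]/D = 20.5 V
V_2 = [(0.0005322)(0) - (0.01091)(-0.00001099)]/D = 0.0002478 V
V_th = V_2 - V_3 = 0.0002478 - 0 = 0.0002478 V
Step 2 — R_th: zero the source — replace V1 by a short circuit (node 3 merges into node 0) — and find the resistance seen between A (node 2) and B (node 0).
Reduce the network between node 2 (A) and node 0 (B) by series/parallel combination:
  Rp1 = R1 ‖ R3 (parallel, both between nodes 0 and 1) = 1/(1/2200 + 1/15000) = 1919 Ω
  Rs1 = R2 + Rp1 (series, joined only at node 1) = 91000 + 1919 = 92920 Ω
  Rp2 = R4 ‖ Rs1 (parallel, both between nodes 0 and 2) = 1/(1/1.1 + 1/92920) = 1.1 Ω
R_th = 1.1 Ω

Final answer: V_th = 0.0002478 V, R_th = 1.1 Ω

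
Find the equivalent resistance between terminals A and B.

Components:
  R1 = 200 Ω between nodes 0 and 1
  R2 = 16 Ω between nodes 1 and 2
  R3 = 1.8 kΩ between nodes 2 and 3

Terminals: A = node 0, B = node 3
Reduce the network between node 0 (A) and node 3 (B) by series/parallel combination:
  Rs1 = R1 + R2 (series, joined only at node 1) = 200 + 16 = 216 Ω
  Rs2 = R3 + Rs1 (series, joined only at node 2) = 1800 + 216 = 2016 Ω
R_eq = 2.016 kΩ

Final answer: 2.016 kΩ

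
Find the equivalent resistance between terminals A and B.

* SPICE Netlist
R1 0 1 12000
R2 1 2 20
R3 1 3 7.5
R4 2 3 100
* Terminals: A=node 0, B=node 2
Reduce the network between node 0 (A) and node 2 (B) by series/parallel combination:
  Rs1 = R3 + R4 (series, joined only at node 3) = 7.5 + 100 = 107.5 Ω
  Rp1 = R2 ‖ Rs1 (parallel, both between nodes 1 and 2) = 1/(1/20 + 1/107.5) = 16.86 Ω
  Rs2 = R1 + Rp1 (series, joined only at node 1) = 12000 + 16.86 = 12020 Ω
R_eq = 12.02 kΩ

Final answer: 12.02 kΩ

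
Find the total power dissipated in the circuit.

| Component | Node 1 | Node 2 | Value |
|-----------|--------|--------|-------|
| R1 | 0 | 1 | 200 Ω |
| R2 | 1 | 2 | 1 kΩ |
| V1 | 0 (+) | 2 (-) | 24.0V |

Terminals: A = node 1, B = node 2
Nodal analysis, taking node 2 as the 0 V reference.
Source V1 fixes V_0 = 24 V.
KCL at each unknown node (sum of currents leaving = 0; resistances in Ω):
  Node 1: (V_1 - 24)/200 + (V_1 - 0)/1000 = 0
Collecting terms: 0.006 × V_1 = 0.12  =>  V_1 = 20 V
Power in each resistor, P = (ΔV)²/R:
  P_R1 = (24 - 20)²/200 = 0.08 W
  P_R2 = (20 - 0)²/1000 = 0.4 W
P_total = P_R1 + P_R2 = 0.48 W

Final answer: 0.48 W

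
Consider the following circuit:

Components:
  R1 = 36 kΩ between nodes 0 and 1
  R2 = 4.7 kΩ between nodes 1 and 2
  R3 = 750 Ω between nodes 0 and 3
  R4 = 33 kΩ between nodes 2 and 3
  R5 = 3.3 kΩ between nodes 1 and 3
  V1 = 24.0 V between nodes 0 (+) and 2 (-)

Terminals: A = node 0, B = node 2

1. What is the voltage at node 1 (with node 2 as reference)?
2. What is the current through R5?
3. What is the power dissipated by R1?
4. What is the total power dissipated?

Nodal analysis, taking node 2 as the 0 V reference.
Source V1 fixes V_0 = 24 V.
KCL at each unknown node (sum of currents leaving = 0; resistances in Ω):
  Node 1: (V_1 - 24)/36000 + (V_1 - 0)/4700 + (V_1 - V_3)/3300 = 0
  Node 3: (V_3 - 24)/750 + (V_3 - 0)/33000 + (V_3 - V_1)/3300 = 0
Collecting terms (coefficients in siemens):
  0.0005436·V_1 - 0.000303·V_3 = 0.0006667
  0.001667·V_3 - 0.000303·V_1 = 0.032
Determinant D = (0.0005436)(0.001667) - (-0.000303)(-0.000303) = 0.0000008141
V_1 = [(0.0006667)(0.001667) - (-0.000303)(0.032)]/D = 13.28 V
V_3 = [(0.0005436)(0.032) - (0.0006667)(-0.000303)]/D = 21.61 V
Part 1:
  Read off the nodal solution: V_1 = 13.28 V
Part 2:
  I_R5 = (V_1 - V_3)/R5 = (13.28 - 21.61)/3300 = -0.002527 A
  Magnitude: I_R5 = 0.002527 A
Part 3:
  I_R1 = (V_0 - V_1)/R1 = (24 - 13.28)/36000 = 0.0002979 A
  P_R1 = I_R1² × R1 = (0.0002979)² × 36000 = 0.003195 W
Part 4:
  Power in each resistor, P = (ΔV)²/R:
    P_R1 = (24 - 13.28)²/36000 = 0.003195 W
    P_R2 = (13.28 - 0)²/4700 = 0.0375 W
    P_R3 = (24 - 21.61)²/750 = 0.007592 W
    P_R4 = (0 - 21.61)²/33000 = 0.01416 W
    P_R5 = (13.28 - 21.61)²/3300 = 0.02107 W
  P_total = P_R1 + P_R2 + P_R3 + P_R4 + P_R5 = 0.08351 W

Final answers:
1. V_1 = 13.28 V
2. I_R5 = 0.002527 A
3. P_R1 = 0.003195 W
4. P_total = 0.08351 W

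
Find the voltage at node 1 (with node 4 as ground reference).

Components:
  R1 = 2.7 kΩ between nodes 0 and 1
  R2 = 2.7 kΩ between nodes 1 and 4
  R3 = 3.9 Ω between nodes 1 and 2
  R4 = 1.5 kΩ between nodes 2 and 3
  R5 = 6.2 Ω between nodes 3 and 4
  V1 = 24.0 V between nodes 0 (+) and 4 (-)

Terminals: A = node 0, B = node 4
Nodal analysis, taking node 4 as the 0 V reference.
Source V1 fixes V_0 = 24 V.
KCL at each unknown node (sum of currents leaving = 0; resistances in Ω):
  Node 1: (V_1 - 24)/2700 + (V_1 - 0)/2700 + (V_1 - V_2)/3.9 = 0
  Node 2: (V_2 - V_1)/3.9 + (V_2 - V_3)/1500 = 0
  Node 3: (V_3 - V_2)/1500 + (V_3 - 0)/6.2 = 0
Collecting terms (coefficients in siemens):
  0.2572·V_1 - 0.2564·V_2 = 0.008889
  0.2571·V_2 - 0.2564·V_1 - 0.0006667·V_3 = 0
  0.162·V_3 - 0.0006667·V_2 = 0
Solving these 3 simultaneous equations (Gaussian elimination) gives:
  V_1 = 6.336 V, V_2 = 6.319 V, V_3 = 0.02601 V
The requested potential is V_1 = 6.336 V.

Final answer: V_1 = 6.336 V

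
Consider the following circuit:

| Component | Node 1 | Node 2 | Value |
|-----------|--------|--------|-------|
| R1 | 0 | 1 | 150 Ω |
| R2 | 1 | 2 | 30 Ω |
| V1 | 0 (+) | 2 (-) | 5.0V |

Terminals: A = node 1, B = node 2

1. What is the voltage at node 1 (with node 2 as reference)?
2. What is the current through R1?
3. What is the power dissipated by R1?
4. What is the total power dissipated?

Nodal analysis, taking node 2 as the 0 V reference.
Source V1 fixes V_0 = 5 V.
KCL at each unknown node (sum of currents leaving = 0; resistances in Ω):
  Node 1: (V_1 - 5)/150 + (V_1 - 0)/30 = 0
Collecting terms: 0.04 × V_1 = 0.03333  =>  V_1 = 0.8333 V
Part 1:
  Read off the nodal solution: V_1 = 0.8333 V
Part 2:
  I_R1 = (V_0 - V_1)/R1 = (5 - 0.8333)/150 = 0.02778 A
  Magnitude: I_R1 = 0.02778 A
Part 3:
  I_R1 = (V_0 - V_1)/R1 = (5 - 0.8333)/150 = 0.02778 A
  P_R1 = I_R1² × R1 = (0.02778)² × 150 = 0.1157 W
Part 4:
  Power in each resistor, P = (ΔV)²/R:
    P_R1 = (5 - 0.8333)²/150 = 0.1157 W
    P_R2 = (0.8333 - 0)²/30 = 0.02315 W
  P_total = P_R1 + P_R2 = 0.1389 W

Final answers:
1. V_1 = 0.8333 V
2. I_R1 = 0.02778 A
3. P_R1 = 0.1157 W
4. P_total = 0.1389 W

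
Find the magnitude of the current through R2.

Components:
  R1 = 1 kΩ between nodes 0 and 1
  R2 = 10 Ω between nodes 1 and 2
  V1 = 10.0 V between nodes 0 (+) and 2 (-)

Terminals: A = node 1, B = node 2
Nodal analysis, taking node 2 as the 0 V reference.
Source V1 fixes V_0 = 10 V.
KCL at each unknown node (sum of currents leaving = 0; resistances in Ω):
  Node 1: (V_1 - 10)/1000 + (V_1 - 0)/10 = 0
Collecting terms: 0.101 × V_1 = 0.01  =>  V_1 = 0.09901 V
I_R2 = (V_1 - V_2)/R2 = (0.09901 - 0)/10 = 0.009901 A
|I_R2| = 0.009901 A

Final answer: |I_R2| = 0.009901 A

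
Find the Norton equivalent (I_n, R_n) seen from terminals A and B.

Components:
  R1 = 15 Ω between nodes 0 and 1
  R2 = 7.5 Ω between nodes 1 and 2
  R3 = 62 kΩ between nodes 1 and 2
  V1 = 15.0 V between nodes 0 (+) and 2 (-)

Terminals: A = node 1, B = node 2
Find the Thévenin equivalent first; then I_n = V_th/R_th and R_n = R_th.
Step 1 — V_th is the open-circuit voltage V_A - V_B (nothing connected across the terminals).
Nodal analysis, taking node 2 as the 0 V reference.
Source V1 fixes V_0 = 15 V.
KCL at each unknown node (sum of currents leaving = 0; resistances in Ω):
  Node 1: (V_1 - 15)/15 + (V_1 - 0)/7.5 + (V_1 - 0)/62000 = 0
Collecting terms: 0.2 × V_1 = 1  =>  V_1 = 5 V
V_th = V_1 - V_2 = 5 - 0 = 5 V
Step 2 — R_th: zero the source — replace V1 by a short circuit (node 2 merges into node 0) — and find the resistance seen between A (node 1) and B (node 0).
Reduce the network between node 1 (A) and node 0 (B) by series/parallel combination:
  Rp1 = R1 ‖ R2 ‖ R3 (parallel, all between nodes 0 and 1) = 1/(1/15 + 1/7.5 + 1/62000) = 5 Ω
R_th = 5 Ω
I_n = V_th/R_th = 5/5 = 1 A, and R_n = R_th = 5 Ω

Final answer: I_n = 1 A, R_n = 5 Ω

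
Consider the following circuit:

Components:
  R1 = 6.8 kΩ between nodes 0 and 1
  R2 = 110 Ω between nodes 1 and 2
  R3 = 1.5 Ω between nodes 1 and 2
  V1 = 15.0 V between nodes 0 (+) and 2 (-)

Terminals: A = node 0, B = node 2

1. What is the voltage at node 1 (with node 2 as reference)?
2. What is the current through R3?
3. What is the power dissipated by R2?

Nodal analysis, taking node 2 as the 0 V reference.
Source V1 fixes V_0 = 15 V.
KCL at each unknown node (sum of currents leaving = 0; resistances in Ω):
  Node 1: (V_1 - 15)/6800 + (V_1 - 0)/110 + (V_1 - 0)/1.5 = 0
Collecting terms: 0.6759 × V_1 = 0.002206  =>  V_1 = 0.003264 V
Part 1:
  Read off the nodal solution: V_1 = 0.003264 V
Part 2:
  I_R3 = (V_1 - V_2)/R3 = (0.003264 - 0)/1.5 = 0.002176 A
  Magnitude: I_R3 = 0.002176 A
Part 3:
  I_R2 = (V_1 - V_2)/R2 = (0.003264 - 0)/110 = 0.00002967 A
  P_R2 = I_R2² × R2 = (0.00002967)² × 110 = 0.00000009683 W

Final answers:
1. V_1 = 0.003264 V
2. I_R3 = 0.002176 A
3. P_R2 = 9.683e-08 W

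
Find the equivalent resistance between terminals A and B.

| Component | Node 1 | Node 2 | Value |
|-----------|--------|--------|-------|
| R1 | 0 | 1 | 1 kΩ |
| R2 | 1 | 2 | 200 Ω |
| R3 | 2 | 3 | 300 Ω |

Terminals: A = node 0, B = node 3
Reduce the network between node 0 (A) and node 3 (B) by series/parallel combination:
  Rs1 = R1 + R2 (series, joined only at node 1) = 1000 + 200 = 1200 Ω
  Rs2 = R3 + Rs1 (series, joined only at node 2) = 300 + 1200 = 1500 Ω
R_eq = 1.5 kΩ

Final answer: 1.5 kΩ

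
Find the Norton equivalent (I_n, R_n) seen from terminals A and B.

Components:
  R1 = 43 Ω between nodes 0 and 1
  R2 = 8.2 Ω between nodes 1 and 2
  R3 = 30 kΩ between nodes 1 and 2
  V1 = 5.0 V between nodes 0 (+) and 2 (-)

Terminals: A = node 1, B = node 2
Find the Thévenin equivalent first; then I_n = V_th/R_th and R_n = R_th.
Step 1 — V_th is the open-circuit voltage V_A - V_B (nothing connected across the terminals).
Nodal analysis, taking node 2 as the 0 V reference.
Source V1 fixes V_0 = 5 V.
KCL at each unknown node (sum of currents leaving = 0; resistances in Ω):
  Node 1: (V_1 - 5)/43 + (V_1 - 0)/8.2 + (V_1 - 0)/30000 = 0
Collecting terms: 0.1452 × V_1 = 0.1163  =>  V_1 = 0.8006 V
V_th = V_1 - V_2 = 0.8006 - 0 = 0.8006 V
Step 2 — R_th: zero the source — replace V1 by a short circuit (node 2 merges into node 0) — and find the resistance seen between A (node 1) and B (node 0).
Reduce the network between node 1 (A) and node 0 (B) by series/parallel combination:
  Rp1 = R1 ‖ R2 ‖ R3 (parallel, all between nodes 0 and 1) = 1/(1/43 + 1/8.2 + 1/30000) = 6.885 Ω
R_th = 6.885 Ω
I_n = V_th/R_th = 0.8006/6.885 = 0.1163 A, and R_n = R_th = 6.885 Ω

Final answer: I_n = 0.1163 A, R_n = 6.885 Ω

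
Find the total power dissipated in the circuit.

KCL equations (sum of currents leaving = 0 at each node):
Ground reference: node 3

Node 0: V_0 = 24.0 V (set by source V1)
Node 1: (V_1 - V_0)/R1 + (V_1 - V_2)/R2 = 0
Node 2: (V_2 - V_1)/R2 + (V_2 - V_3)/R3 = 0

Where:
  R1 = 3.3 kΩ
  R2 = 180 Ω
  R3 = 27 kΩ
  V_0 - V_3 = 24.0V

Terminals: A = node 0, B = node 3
Nodal analysis, taking node 3 as the 0 V reference.
Source V1 fixes V_0 = 24 V.
KCL at each unknown node (sum of currents leaving = 0; resistances in Ω):
  Node 1: (V_1 - 24)/3300 + (V_1 - V_2)/180 = 0
  Node 2: (V_2 - V_1)/180 + (V_2 - 0)/27000 = 0
Collecting terms (coefficients in siemens):
  0.005859·V_1 - 0.005556·V_2 = 0.007273
  0.005593·V_2 - 0.005556·V_1 = 0
Determinant D = (0.005859)(0.005593) - (-0.005556)(-0.005556) = 0.0000019
V_1 = [(0.007273)(0.005593) - (-0.005556)(0)]/D = 21.4 V
V_2 = [(0.005859)(0) - (0.007273)(-0.005556)]/D = 21.26 V
Power in each resistor, P = (ΔV)²/R:
  P_R1 = (24 - 21.4)²/3300 = 0.002046 W
  P_R2 = (21.4 - 21.26)²/180 = 0.0001116 W
  P_R3 = (21.26 - 0)²/27000 = 0.01674 W
P_total = P_R1 + P_R2 + P_R3 = 0.0189 W

Final answer: 0.0189 W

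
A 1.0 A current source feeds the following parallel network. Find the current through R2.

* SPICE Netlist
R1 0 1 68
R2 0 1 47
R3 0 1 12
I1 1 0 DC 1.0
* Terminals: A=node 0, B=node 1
All resistors sit directly between nodes 0 and 1, so they are in parallel and share one voltage V; the full source current 1 A splits among them.
1/R_par = 1/68 + 1/47 + 1/12 = 0.1193 S  =>  R_par = 8.381 Ω
V = I × R_par = 1 × 8.381 = 8.381 V
I_R2 = V/R2 = 8.381/47 = 0.1783 A

Final answer: 0.1783 A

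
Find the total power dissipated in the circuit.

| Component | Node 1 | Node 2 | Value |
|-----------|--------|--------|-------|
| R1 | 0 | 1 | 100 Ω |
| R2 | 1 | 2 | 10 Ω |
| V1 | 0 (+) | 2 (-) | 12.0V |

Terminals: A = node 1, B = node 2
Nodal analysis, taking node 2 as the 0 V reference.
Source V1 fixes V_0 = 12 V.
KCL at each unknown node (sum of currents leaving = 0; resistances in Ω):
  Node 1: (V_1 - 12)/100 + (V_1 - 0)/10 = 0
Collecting terms: 0.11 × V_1 = 0.12  =>  V_1 = 1.091 V
Power in each resistor, P = (ΔV)²/R:
  P_R1 = (12 - 1.091)²/100 = 1.19 W
  P_R2 = (1.091 - 0)²/10 = 0.119 W
P_total = P_R1 + P_R2 = 1.309 W

Final answer: 1.309 W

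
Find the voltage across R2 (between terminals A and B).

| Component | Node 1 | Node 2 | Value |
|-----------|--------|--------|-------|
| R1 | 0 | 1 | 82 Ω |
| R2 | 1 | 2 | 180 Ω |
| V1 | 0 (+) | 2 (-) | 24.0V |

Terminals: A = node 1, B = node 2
R1 and R2 are in series across V1 (node 0 → node 1 → node 2), and the output A–B is taken across R2, so this is a voltage divider.
Series current: I = V1/(R1 + R2) = 24/(82 + 180) = 24/262 = 0.0916 A
V_R2 = I × R2 = V1 × R2/(R1 + R2) = 24 × 180/262 = 16.49 V

Final answer: 16.49 V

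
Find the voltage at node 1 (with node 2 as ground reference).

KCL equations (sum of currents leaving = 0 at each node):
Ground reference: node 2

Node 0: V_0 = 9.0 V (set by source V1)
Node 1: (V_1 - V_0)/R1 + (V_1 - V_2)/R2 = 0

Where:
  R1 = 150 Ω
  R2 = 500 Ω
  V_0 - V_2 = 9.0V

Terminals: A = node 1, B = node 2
Nodal analysis, taking node 2 as the 0 V reference.
Source V1 fixes V_0 = 9 V.
KCL at each unknown node (sum of currents leaving = 0; resistances in Ω):
  Node 1: (V_1 - 9)/150 + (V_1 - 0)/500 = 0
Collecting terms: 0.008667 × V_1 = 0.06  =>  V_1 = 6.923 V
The requested potential is V_1 = 6.923 V.

Final answer: V_1 = 6.923 V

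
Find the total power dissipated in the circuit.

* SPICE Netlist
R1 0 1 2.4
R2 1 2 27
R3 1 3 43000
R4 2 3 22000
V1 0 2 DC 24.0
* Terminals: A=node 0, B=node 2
Nodal analysis, taking node 2 as the 0 V reference.
Source V1 fixes V_0 = 24 V.
KCL at each unknown node (sum of currents leaving = 0; resistances in Ω):
  Node 1: (V_1 - 24)/2.4 + (V_1 - 0)/27 + (V_1 - V_3)/43000 = 0
  Node 3: (V_3 - V_1)/43000 + (V_3 - 0)/22000 = 0
Collecting terms (coefficients in siemens):
  0.4537·V_1 - 0.00002326·V_3 = 10
  0.00006871·V_3 - 0.00002326·V_1 = 0
Determinant D = (0.4537)(0.00006871) - (-0.00002326)(-0.00002326) = 0.00003118
V_1 = [(10)(0.00006871) - (-0.00002326)(0)]/D = 22.04 V
V_3 = [(0.4537)(0) - (10)(-0.00002326)]/D = 7.46 V
Power in each resistor, P = (ΔV)²/R:
  P_R1 = (24 - 22.04)²/2.4 = 1.601 W
  P_R2 = (22.04 - 0)²/27 = 17.99 W
  P_R3 = (22.04 - 7.46)²/43000 = 0.004944 W
  P_R4 = (0 - 7.46)²/22000 = 0.002529 W
P_total = P_R1 + P_R2 + P_R3 + P_R4 = 19.6 W

Final answer: 19.6 W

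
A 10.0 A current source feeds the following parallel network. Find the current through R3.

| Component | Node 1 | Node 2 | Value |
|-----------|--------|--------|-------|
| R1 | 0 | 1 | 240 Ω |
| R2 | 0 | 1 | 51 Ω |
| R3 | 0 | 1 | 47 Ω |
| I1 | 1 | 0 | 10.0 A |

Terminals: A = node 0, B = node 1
All resistors sit directly between nodes 0 and 1, so they are in parallel and share one voltage V; the full source current 10 A splits among them.
1/R_par = 1/240 + 1/51 + 1/47 = 0.04505 S  =>  R_par = 22.2 Ω
V = I × R_par = 10 × 22.2 = 222 V
I_R3 = V/R3 = 222/47 = 4.723 A

Final answer: 4.723 A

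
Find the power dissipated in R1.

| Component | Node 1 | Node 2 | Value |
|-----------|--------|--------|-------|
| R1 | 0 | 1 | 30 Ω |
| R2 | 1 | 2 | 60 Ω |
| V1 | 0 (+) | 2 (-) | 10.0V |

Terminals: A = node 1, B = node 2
Nodal analysis, taking node 2 as the 0 V reference.
Source V1 fixes V_0 = 10 V.
KCL at each unknown node (sum of currents leaving = 0; resistances in Ω):
  Node 1: (V_1 - 10)/30 + (V_1 - 0)/60 = 0
Collecting terms: 0.05 × V_1 = 0.3333  =>  V_1 = 6.667 V
I_R1 = (V_0 - V_1)/R1 = (10 - 6.667)/30 = 0.1111 A
P_R1 = I_R1² × R1 = (0.1111)² × 30 = 0.3704 W

Final answer: 0.3704 W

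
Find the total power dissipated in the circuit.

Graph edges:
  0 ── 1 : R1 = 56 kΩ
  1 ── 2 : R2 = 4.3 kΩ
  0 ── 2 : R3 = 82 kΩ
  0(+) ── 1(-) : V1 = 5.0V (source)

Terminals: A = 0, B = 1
Nodal analysis, taking node 1 as the 0 V reference.
Source V1 fixes V_0 = 5 V.
KCL at each unknown node (sum of currents leaving = 0; resistances in Ω):
  Node 2: (V_2 - 0)/4300 + (V_2 - 5)/82000 = 0
Collecting terms: 0.0002448 × V_2 = 0.00006098  =>  V_2 = 0.2491 V
Power in each resistor, P = (ΔV)²/R:
  P_R1 = (5 - 0)²/56000 = 0.0004464 W
  P_R2 = (0 - 0.2491)²/4300 = 0.00001443 W
  P_R3 = (5 - 0.2491)²/82000 = 0.0002753 W
P_total = P_R1 + P_R2 + P_R3 = 0.0007361 W

Final answer: 0.0007361 W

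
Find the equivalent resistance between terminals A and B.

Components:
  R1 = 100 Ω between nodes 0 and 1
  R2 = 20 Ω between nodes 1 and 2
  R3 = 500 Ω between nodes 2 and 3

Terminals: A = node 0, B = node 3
Reduce the network between node 0 (A) and node 3 (B) by series/parallel combination:
  Rs1 = R1 + R2 (series, joined only at node 1) = 100 + 20 = 120 Ω
  Rs2 = R3 + Rs1 (series, joined only at node 2) = 500 + 120 = 620 Ω
R_eq = 620 Ω

Final answer: 620 Ω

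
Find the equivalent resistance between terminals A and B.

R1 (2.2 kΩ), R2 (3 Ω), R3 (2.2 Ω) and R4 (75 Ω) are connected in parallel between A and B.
Reduce the network between node 0 (A) and node 1 (B) by series/parallel combination:
  Rp1 = R1 ‖ R2 ‖ R3 ‖ R4 (parallel, all between nodes 0 and 1) = 1/(1/2200 + 1/3 + 1/2.2 + 1/75) = 1.247 Ω
R_eq = 1.247 Ω

Final answer: 1.247 Ω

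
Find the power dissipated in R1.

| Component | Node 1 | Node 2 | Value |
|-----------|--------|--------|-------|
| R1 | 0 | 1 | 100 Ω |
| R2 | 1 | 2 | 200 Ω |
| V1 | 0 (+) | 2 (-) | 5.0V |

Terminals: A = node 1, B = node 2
Nodal analysis, taking node 2 as the 0 V reference.
Source V1 fixes V_0 = 5 V.
KCL at each unknown node (sum of currents leaving = 0; resistances in Ω):
  Node 1: (V_1 - 5)/100 + (V_1 - 0)/200 = 0
Collecting terms: 0.015 × V_1 = 0.05  =>  V_1 = 3.333 V
I_R1 = (V_0 - V_1)/R1 = (5 - 3.333)/100 = 0.01667 A
P_R1 = I_R1² × R1 = (0.01667)² × 100 = 0.02778 W

Final answer: 0.02778 W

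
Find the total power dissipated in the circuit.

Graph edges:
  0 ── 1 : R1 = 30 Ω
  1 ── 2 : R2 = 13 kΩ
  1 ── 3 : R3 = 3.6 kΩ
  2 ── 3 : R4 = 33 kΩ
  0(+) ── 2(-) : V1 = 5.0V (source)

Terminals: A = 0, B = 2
Nodal analysis, taking node 2 as the 0 V reference.
Source V1 fixes V_0 = 5 V.
KCL at each unknown node (sum of currents leaving = 0; resistances in Ω):
  Node 1: (V_1 - 5)/30 + (V_1 - 0)/13000 + (V_1 - V_3)/3600 = 0
  Node 3: (V_3 - V_1)/3600 + (V_3 - 0)/33000 = 0
Collecting terms (coefficients in siemens):
  0.03369·V_1 - 0.0002778·V_3 = 0.1667
  0.0003081·V_3 - 0.0002778·V_1 = 0
Determinant D = (0.03369)(0.0003081) - (-0.0002778)(-0.0002778) = 0.0000103
V_1 = [(0.1667)(0.0003081) - (-0.0002778)(0)]/D = 4.984 V
V_3 = [(0.03369)(0) - (0.1667)(-0.0002778)]/D = 4.494 V
Power in each resistor, P = (ΔV)²/R:
  P_R1 = (5 - 4.984)²/30 = 0.0000081 W
  P_R2 = (4.984 - 0)²/13000 = 0.001911 W
  P_R3 = (4.984 - 4.494)²/3600 = 0.00006677 W
  P_R4 = (0 - 4.494)²/33000 = 0.000612 W
P_total = P_R1 + P_R2 + P_R3 + P_R4 = 0.002598 W

Final answer: 0.002598 W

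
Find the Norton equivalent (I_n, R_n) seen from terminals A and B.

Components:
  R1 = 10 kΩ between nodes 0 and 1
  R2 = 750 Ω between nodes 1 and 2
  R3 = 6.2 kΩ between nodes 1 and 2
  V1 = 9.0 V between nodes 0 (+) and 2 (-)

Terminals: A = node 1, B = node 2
Find the Thévenin equivalent first; then I_n = V_th/R_th and R_n = R_th.
Step 1 — V_th is the open-circuit voltage V_A - V_B (nothing connected across the terminals).
Nodal analysis, taking node 2 as the 0 V reference.
Source V1 fixes V_0 = 9 V.
KCL at each unknown node (sum of currents leaving = 0; resistances in Ω):
  Node 1: (V_1 - 9)/10000 + (V_1 - 0)/750 + (V_1 - 0)/6200 = 0
Collecting terms: 0.001595 × V_1 = 0.0009  =>  V_1 = 0.5644 V
V_th = V_1 - V_2 = 0.5644 - 0 = 0.5644 V
Step 2 — R_th: zero the source — replace V1 by a short circuit (node 2 merges into node 0) — and find the resistance seen between A (node 1) and B (node 0).
Reduce the network between node 1 (A) and node 0 (B) by series/parallel combination:
  Rp1 = R1 ‖ R2 ‖ R3 (parallel, all between nodes 0 and 1) = 1/(1/10000 + 1/750 + 1/6200) = 627.1 Ω
R_th = 627.1 Ω
I_n = V_th/R_th = 0.5644/627.1 = 0.0009 A, and R_n = R_th = 627.1 Ω

Final answer: I_n = 0.0009 A, R_n = 627.1 Ω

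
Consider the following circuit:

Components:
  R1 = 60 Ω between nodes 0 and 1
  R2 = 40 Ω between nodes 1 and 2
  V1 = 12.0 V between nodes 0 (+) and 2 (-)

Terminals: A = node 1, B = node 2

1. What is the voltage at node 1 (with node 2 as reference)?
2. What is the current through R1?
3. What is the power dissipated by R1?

Nodal analysis, taking node 2 as the 0 V reference.
Source V1 fixes V_0 = 12 V.
KCL at each unknown node (sum of currents leaving = 0; resistances in Ω):
  Node 1: (V_1 - 12)/60 + (V_1 - 0)/40 = 0
Collecting terms: 0.04167 × V_1 = 0.2  =>  V_1 = 4.8 V
Part 1:
  Read off the nodal solution: V_1 = 4.8 V
Part 2:
  I_R1 = (V_0 - V_1)/R1 = (12 - 4.8)/60 = 0.12 A
  Magnitude: I_R1 = 0.12 A
Part 3:
  I_R1 = (V_0 - V_1)/R1 = (12 - 4.8)/60 = 0.12 A
  P_R1 = I_R1² × R1 = (0.12)² × 60 = 0.864 W

Final answers:
1. V_1 = 4.8 V
2. I_R1 = 0.12 A
3. P_R1 = 0.864 W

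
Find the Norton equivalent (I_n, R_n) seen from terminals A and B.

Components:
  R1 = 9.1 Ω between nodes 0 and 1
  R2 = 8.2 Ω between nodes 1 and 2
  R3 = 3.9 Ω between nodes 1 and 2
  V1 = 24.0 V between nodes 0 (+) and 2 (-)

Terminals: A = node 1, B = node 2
Find the Thévenin equivalent first; then I_n = V_th/R_th and R_n = R_th.
Step 1 — V_th is the open-circuit voltage V_A - V_B (nothing connected across the terminals).
Nodal analysis, taking node 2 as the 0 V reference.
Source V1 fixes V_0 = 24 V.
KCL at each unknown node (sum of currents leaving = 0; resistances in Ω):
  Node 1: (V_1 - 24)/9.1 + (V_1 - 0)/8.2 + (V_1 - 0)/3.9 = 0
Collecting terms: 0.4883 × V_1 = 2.637  =>  V_1 = 5.402 V
V_th = V_1 - V_2 = 5.402 - 0 = 5.402 V
Step 2 — R_th: zero the source — replace V1 by a short circuit (node 2 merges into node 0) — and find the resistance seen between A (node 1) and B (node 0).
Reduce the network between node 1 (A) and node 0 (B) by series/parallel combination:
  Rp1 = R1 ‖ R2 ‖ R3 (parallel, all between nodes 0 and 1) = 1/(1/9.1 + 1/8.2 + 1/3.9) = 2.048 Ω
R_th = 2.048 Ω
I_n = V_th/R_th = 5.402/2.048 = 2.637 A, and R_n = R_th = 2.048 Ω

Final answer: I_n = 2.637 A, R_n = 2.048 Ω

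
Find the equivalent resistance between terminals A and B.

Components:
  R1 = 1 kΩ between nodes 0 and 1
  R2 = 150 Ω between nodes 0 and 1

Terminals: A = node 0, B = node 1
Reduce the network between node 0 (A) and node 1 (B) by series/parallel combination:
  Rp1 = R1 ‖ R2 (parallel, both between nodes 0 and 1) = 1/(1/1000 + 1/150) = 130.4 Ω
R_eq = 130.4 Ω

Final answer: 130.4 Ω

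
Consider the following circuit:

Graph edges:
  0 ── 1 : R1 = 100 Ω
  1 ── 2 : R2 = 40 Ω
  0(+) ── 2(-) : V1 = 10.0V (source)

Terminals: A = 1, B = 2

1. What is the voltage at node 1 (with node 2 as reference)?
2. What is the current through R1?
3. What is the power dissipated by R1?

Nodal analysis, taking node 2 as the 0 V reference.
Source V1 fixes V_0 = 10 V.
KCL at each unknown node (sum of currents leaving = 0; resistances in Ω):
  Node 1: (V_1 - 10)/100 + (V_1 - 0)/40 = 0
Collecting terms: 0.035 × V_1 = 0.1  =>  V_1 = 2.857 V
Part 1:
  Read off the nodal solution: V_1 = 2.857 V
Part 2:
  I_R1 = (V_0 - V_1)/R1 = (10 - 2.857)/100 = 0.07143 A
  Magnitude: I_R1 = 0.07143 A
Part 3:
  I_R1 = (V_0 - V_1)/R1 = (10 - 2.857)/100 = 0.07143 A
  P_R1 = I_R1² × R1 = (0.07143)² × 100 = 0.5102 W

Final answers:
1. V_1 = 2.857 V
2. I_R1 = 0.07143 A
3. P_R1 = 0.5102 W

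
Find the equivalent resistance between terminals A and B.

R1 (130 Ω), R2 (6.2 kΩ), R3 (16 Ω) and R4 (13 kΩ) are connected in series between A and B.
Reduce the network between node 0 (A) and node 4 (B) by series/parallel combination:
  Rs1 = R1 + R2 (series, joined only at node 1) = 130 + 6200 = 6330 Ω
  Rs2 = R3 + Rs1 (series, joined only at node 2) = 16 + 6330 = 6346 Ω
  Rs3 = R4 + Rs2 (series, joined only at node 3) = 13000 + 6346 = 19350 Ω
R_eq = 19.35 kΩ

Final answer: 19.35 kΩ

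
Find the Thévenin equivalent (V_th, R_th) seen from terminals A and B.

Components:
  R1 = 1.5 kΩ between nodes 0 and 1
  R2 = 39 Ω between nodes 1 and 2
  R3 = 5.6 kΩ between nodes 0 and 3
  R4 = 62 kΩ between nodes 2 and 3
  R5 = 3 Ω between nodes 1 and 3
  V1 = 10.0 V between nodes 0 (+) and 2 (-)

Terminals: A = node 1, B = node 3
Step 1 — V_th is the open-circuit voltage V_A - V_B (nothing connected across the terminals).
Nodal analysis, taking node 2 as the 0 V reference.
Source V1 fixes V_0 = 10 V.
KCL at each unknown node (sum of currents leaving = 0; resistances in Ω):
  Node 1: (V_1 - 10)/1500 + (V_1 - 0)/39 + (V_1 - V_3)/3 = 0
  Node 3: (V_3 - 10)/5600 + (V_3 - 0)/62000 + (V_3 - V_1)/3 = 0
Collecting terms (coefficients in siemens):
  0.3596·V_1 - 0.3333·V_3 = 0.006667
  0.3335·V_3 - 0.3333·V_1 = 0.001786
Determinant D = (0.3596)(0.3335) - (-0.3333)(-0.3333) = 0.008839
V_1 = [(0.006667)(0.3335) - (-0.3333)(0.001786)]/D = 0.3189 V
V_3 = [(0.3596)(0.001786) - (0.006667)(-0.3333)]/D = 0.3241 V
V_th = V_1 - V_3 = 0.3189 - 0.3241 = -0.005168 V
Step 2 — R_th: zero the source — replace V1 by a short circuit (node 2 merges into node 0) — and find the resistance seen between A (node 1) and B (node 3).
Reduce the network between node 1 (A) and node 3 (B) by series/parallel combination:
  Rp1 = R1 ‖ R2 (parallel, both between nodes 0 and 1) = 1/(1/1500 + 1/39) = 38.01 Ω
  Rp2 = R3 ‖ R4 (parallel, both between nodes 0 and 3) = 1/(1/5600 + 1/62000) = 5136 Ω
  Rs1 = Rp1 + Rp2 (series, joined only at node 0) = 38.01 + 5136 = 5174 Ω
  Rp3 = R5 ‖ Rs1 (parallel, both between nodes 1 and 3) = 1/(1/3 + 1/5174) = 2.998 Ω
R_th = 2.998 Ω

Final answer: V_th = -0.005168 V, R_th = 2.998 Ω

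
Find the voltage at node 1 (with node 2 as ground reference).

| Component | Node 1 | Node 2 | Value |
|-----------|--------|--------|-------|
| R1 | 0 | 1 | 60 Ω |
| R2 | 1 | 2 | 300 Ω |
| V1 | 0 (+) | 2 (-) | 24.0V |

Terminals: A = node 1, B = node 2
Nodal analysis, taking node 2 as the 0 V reference.
Source V1 fixes V_0 = 24 V.
KCL at each unknown node (sum of currents leaving = 0; resistances in Ω):
  Node 1: (V_1 - 24)/60 + (V_1 - 0)/300 = 0
Collecting terms: 0.02 × V_1 = 0.4  =>  V_1 = 20 V
The requested potential is V_1 = 20 V.

Final answer: V_1 = 20 V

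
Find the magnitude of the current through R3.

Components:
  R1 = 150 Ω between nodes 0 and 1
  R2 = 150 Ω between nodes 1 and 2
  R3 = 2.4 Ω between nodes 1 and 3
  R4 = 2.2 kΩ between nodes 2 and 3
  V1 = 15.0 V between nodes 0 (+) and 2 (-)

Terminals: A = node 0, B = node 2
Nodal analysis, taking node 2 as the 0 V reference.
Source V1 fixes V_0 = 15 V.
KCL at each unknown node (sum of currents leaving = 0; resistances in Ω):
  Node 1: (V_1 - 15)/150 + (V_1 - 0)/150 + (V_1 - V_3)/2.4 = 0
  Node 3: (V_3 - V_1)/2.4 + (V_3 - 0)/2200 = 0
Collecting terms (coefficients in siemens):
  0.43·V_1 - 0.4167·V_3 = 0.1
  0.4171·V_3 - 0.4167·V_1 = 0
Determinant D = (0.43)(0.4171) - (-0.4167)(-0.4167) = 0.005751
V_1 = [(0.1)(0.4171) - (-0.4167)(0)]/D = 7.253 V
V_3 = [(0.43)(0) - (0.1)(-0.4167)]/D = 7.245 V
I_R3 = (V_1 - V_3)/R3 = (7.253 - 7.245)/2.4 = 0.003293 A
|I_R3| = 0.003293 A

Final answer: |I_R3| = 0.003293 A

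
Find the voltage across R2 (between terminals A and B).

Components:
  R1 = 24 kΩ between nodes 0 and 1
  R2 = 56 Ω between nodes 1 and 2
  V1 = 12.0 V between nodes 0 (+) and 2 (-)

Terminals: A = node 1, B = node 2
R1 and R2 are in series across V1 (node 0 → node 1 → node 2), and the output A–B is taken across R2, so this is a voltage divider.
Series current: I = V1/(R1 + R2) = 12/(24000 + 56) = 12/24060 = 0.0004988 A
V_R2 = I × R2 = V1 × R2/(R1 + R2) = 12 × 56/24060 = 0.02793 V

Final answer: 0.02793 V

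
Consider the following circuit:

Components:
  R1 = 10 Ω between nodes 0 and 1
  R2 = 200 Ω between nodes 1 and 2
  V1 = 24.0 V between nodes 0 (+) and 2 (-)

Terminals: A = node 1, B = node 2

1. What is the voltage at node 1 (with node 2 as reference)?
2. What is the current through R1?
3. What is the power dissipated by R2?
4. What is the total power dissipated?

Nodal analysis, taking node 2 as the 0 V reference.
Source V1 fixes V_0 = 24 V.
KCL at each unknown node (sum of currents leaving = 0; resistances in Ω):
  Node 1: (V_1 - 24)/10 + (V_1 - 0)/200 = 0
Collecting terms: 0.105 × V_1 = 2.4  =>  V_1 = 22.86 V
Part 1:
  Read off the nodal solution: V_1 = 22.86 V
Part 2:
  I_R1 = (V_0 - V_1)/R1 = (24 - 22.86)/10 = 0.1143 A
  Magnitude: I_R1 = 0.1143 A
Part 3:
  I_R2 = (V_1 - V_2)/R2 = (22.86 - 0)/200 = 0.1143 A
  P_R2 = I_R2² × R2 = (0.1143)² × 200 = 2.612 W
Part 4:
  Power in each resistor, P = (ΔV)²/R:
    P_R1 = (24 - 22.86)²/10 = 0.1306 W
    P_R2 = (22.86 - 0)²/200 = 2.612 W
  P_total = P_R1 + P_R2 = 2.743 W

Final answers:
1. V_1 = 22.86 V
2. I_R1 = 0.1143 A
3. P_R2 = 2.612 W
4. P_total = 2.743 W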